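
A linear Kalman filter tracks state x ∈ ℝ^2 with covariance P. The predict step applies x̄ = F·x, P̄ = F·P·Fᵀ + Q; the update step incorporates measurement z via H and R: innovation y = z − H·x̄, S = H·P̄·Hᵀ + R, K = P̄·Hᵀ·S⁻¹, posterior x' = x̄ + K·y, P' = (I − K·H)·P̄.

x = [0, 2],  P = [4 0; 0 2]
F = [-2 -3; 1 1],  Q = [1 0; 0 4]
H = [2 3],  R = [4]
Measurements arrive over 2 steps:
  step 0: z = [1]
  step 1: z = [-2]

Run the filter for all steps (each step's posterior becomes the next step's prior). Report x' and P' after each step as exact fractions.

step 0: x' = [-100/33, 73/33], P' = [763/33 -490/33; -490/33 328/33]
step 1: x' = [-1067/2227, -844/2227], P' = [10051/2227 -6522/2227; -6522/2227 5160/2227]

step 0: x̄ = F·x = [-6, 2]
step 0: P̄ = F·P·Fᵀ + Q = [35 -14; -14 10]
step 0: y = z − H·x̄ = [7]
step 0: S = H·P̄·Hᵀ + R = [66]
step 0: K = P̄·Hᵀ·S⁻¹ = [14/33; 1/33]
step 0: x' = x̄ + K·y = [-100/33, 73/33]
step 0: P' = (I − K·H)·P̄ = [763/33 -490/33; -490/33 328/33]
step 1: x̄ = F·x = [-19/33, -9/11]
step 1: P̄ = F·P·Fᵀ + Q = [157/33 -20/11; -20/11 81/11]
step 1: y = z − H·x̄ = [53/33]
step 1: S = H·P̄·Hᵀ + R = [2227/33]
step 1: K = P̄·Hᵀ·S⁻¹ = [134/2227; 609/2227]
step 1: x' = x̄ + K·y = [-1067/2227, -844/2227]
step 1: P' = (I − K·H)·P̄ = [10051/2227 -6522/2227; -6522/2227 5160/2227]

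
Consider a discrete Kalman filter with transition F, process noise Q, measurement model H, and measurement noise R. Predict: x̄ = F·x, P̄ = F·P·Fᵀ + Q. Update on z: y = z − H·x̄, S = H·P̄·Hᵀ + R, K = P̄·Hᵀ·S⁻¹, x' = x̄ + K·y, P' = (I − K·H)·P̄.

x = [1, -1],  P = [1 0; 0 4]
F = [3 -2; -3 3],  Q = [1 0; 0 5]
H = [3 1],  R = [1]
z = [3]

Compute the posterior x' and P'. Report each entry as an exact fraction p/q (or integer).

x̄ = F·x = [5, -6]
P̄ = F·P·Fᵀ + Q = [26 -33; -33 50]
y = z − H·x̄ = [-6]
S = H·P̄·Hᵀ + R = [87]
K = P̄·Hᵀ·S⁻¹ = [15/29; -49/87]
x' = x̄ + K·y = [55/29, -76/29]
P' = (I − K·H)·P̄ = [79/29 -222/29; -222/29 1949/87]

x' = [55/29, -76/29]
P' = [79/29 -222/29; -222/29 1949/87]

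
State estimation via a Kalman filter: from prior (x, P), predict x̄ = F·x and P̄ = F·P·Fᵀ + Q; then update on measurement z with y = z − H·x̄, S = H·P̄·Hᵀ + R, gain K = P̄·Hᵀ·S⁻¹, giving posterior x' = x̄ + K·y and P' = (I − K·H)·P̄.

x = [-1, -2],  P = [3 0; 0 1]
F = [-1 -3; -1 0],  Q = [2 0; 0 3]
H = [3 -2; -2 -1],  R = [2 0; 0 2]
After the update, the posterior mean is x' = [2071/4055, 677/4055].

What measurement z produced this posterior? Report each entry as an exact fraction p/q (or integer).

z = [1, -1]

x̄ = F·x = [7, 1]
P̄ = F·P·Fᵀ + Q = [14 3; 3 6]
S = H·P̄·Hᵀ + R = [116 -69; -69 76]
K = P̄·Hᵀ·S⁻¹ = [597/4055 -1112/4055; -1056/4055 -1599/4055]
x' − x̄ = [-26314/4055, -3378/4055] = K·y
y = (KᵀK)⁻¹·Kᵀ·(x' − x̄) = [-18, 14]
z = y + H·x̄ = [-18, 14] + [19, -15] = [1, -1]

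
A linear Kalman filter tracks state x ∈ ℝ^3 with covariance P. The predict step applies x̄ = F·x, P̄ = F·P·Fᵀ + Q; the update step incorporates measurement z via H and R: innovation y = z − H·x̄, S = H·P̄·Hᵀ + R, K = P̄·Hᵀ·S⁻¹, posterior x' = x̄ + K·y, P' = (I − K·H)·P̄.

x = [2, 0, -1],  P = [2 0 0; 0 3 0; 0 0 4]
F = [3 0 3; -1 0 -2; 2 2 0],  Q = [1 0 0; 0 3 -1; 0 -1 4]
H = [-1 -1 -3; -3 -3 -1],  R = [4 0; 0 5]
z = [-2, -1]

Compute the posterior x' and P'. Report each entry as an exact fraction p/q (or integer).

x' = [-35747/23670, 20036/11835, 3005/4734]
P' = [414313/23670 -194494/11835 -2599/4734; -194494/11835 190199/11835 409/2367; -2599/4734 409/2367 2843/4734]

x̄ = F·x = [3, 0, 4]
P̄ = F·P·Fᵀ + Q = [55 -30 12; -30 21 -5; 12 -5 24]
y = z − H·x̄ = [13, 12]
S = H·P̄·Hᵀ + R = [278 190; 190 215]
K = P̄·Hᵀ·S⁻¹ = [683/4734 -6298/11835; -92/2367 2168/11835; -1687/4734 250/2367]
x' = x̄ + K·y = [-35747/23670, 20036/11835, 3005/4734]
P' = (I − K·H)·P̄ = [414313/23670 -194494/11835 -2599/4734; -194494/11835 190199/11835 409/2367; -2599/4734 409/2367 2843/4734]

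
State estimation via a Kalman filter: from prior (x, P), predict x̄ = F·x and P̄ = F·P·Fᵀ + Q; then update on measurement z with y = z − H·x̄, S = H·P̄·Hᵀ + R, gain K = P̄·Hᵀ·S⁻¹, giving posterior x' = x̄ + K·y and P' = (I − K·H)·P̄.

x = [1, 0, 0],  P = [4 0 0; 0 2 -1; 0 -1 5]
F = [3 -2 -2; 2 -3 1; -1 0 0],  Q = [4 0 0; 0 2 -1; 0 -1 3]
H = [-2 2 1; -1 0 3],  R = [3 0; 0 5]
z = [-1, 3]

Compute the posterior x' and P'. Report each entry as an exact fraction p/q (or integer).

x̄ = F·x = [3, 2, -1]
P̄ = F·P·Fᵀ + Q = [60 22 -12; 22 47 -9; -12 -9 7]
y = z − H·x̄ = [2, 9]
S = H·P̄·Hᵀ + R = [274 127; 127 200]
K = P̄·Hᵀ·S⁻¹ = [-5408/38671 -15128/38671; 14423/38671 -18633/38671; -1591/38671 7391/38671]
x' = x̄ + K·y = [-30955/38671, -61509/38671, 24666/38671]
P' = (I − K·H)·P̄ = [392068/38671 331218/38671 105476/38671; 331218/38671 313177/38671 79351/38671; 105476/38671 79351/38671 47477/38671]

x' = [-30955/38671, -61509/38671, 24666/38671]
P' = [392068/38671 331218/38671 105476/38671; 331218/38671 313177/38671 79351/38671; 105476/38671 79351/38671 47477/38671]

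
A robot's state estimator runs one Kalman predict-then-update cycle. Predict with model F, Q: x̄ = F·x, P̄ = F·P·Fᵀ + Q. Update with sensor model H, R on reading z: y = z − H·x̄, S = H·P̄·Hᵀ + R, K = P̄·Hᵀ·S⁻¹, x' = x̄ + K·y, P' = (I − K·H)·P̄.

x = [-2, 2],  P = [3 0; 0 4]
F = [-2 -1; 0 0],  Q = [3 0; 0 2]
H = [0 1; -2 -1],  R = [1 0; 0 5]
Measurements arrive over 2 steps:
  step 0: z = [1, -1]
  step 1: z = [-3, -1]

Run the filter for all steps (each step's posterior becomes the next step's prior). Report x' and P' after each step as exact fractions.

step 0: x̄ = F·x = [2, 0]
step 0: P̄ = F·P·Fᵀ + Q = [19 0; 0 2]
step 0: y = z − H·x̄ = [1, 3]
step 0: S = H·P̄·Hᵀ + R = [3 -2; -2 83]
step 0: K = P̄·Hᵀ·S⁻¹ = [-76/245 -114/245; 162/245 -2/245]
step 0: x' = x̄ + K·y = [72/245, 156/245]
step 0: P' = (I − K·H)·P̄ = [323/245 -76/245; -76/245 162/245]
step 1: x̄ = F·x = [-60/49, 0]
step 1: P̄ = F·P·Fᵀ + Q = [377/49 0; 0 2]
step 1: y = z − H·x̄ = [-3, -169/49]
step 1: S = H·P̄·Hᵀ + R = [3 -2; -2 1851/49]
step 1: K = P̄·Hᵀ·S⁻¹ = [-1508/5357 -2262/5357; 3506/5357 -98/5357]
step 1: x' = x̄ + K·y = [5766/5357, -10180/5357]
step 1: P' = (I − K·H)·P̄ = [6409/5357 -1508/5357; -1508/5357 3506/5357]

step 0: x' = [72/245, 156/245], P' = [323/245 -76/245; -76/245 162/245]
step 1: x' = [5766/5357, -10180/5357], P' = [6409/5357 -1508/5357; -1508/5357 3506/5357]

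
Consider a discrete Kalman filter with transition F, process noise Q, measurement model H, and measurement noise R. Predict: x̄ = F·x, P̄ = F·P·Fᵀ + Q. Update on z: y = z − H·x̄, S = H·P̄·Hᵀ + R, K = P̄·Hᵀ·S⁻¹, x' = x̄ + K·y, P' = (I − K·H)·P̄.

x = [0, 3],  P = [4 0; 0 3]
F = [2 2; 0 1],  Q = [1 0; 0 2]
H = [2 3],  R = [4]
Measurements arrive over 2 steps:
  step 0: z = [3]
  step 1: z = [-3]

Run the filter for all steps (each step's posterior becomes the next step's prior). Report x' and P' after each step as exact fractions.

step 0: x̄ = F·x = [6, 3]
step 0: P̄ = F·P·Fᵀ + Q = [29 6; 6 5]
step 0: y = z − H·x̄ = [-18]
step 0: S = H·P̄·Hᵀ + R = [237]
step 0: K = P̄·Hᵀ·S⁻¹ = [76/237; 9/79]
step 0: x' = x̄ + K·y = [18/79, 75/79]
step 0: P' = (I − K·H)·P̄ = [1097/237 -210/79; -210/79 152/79]
step 1: x̄ = F·x = [186/79, 75/79]
step 1: P̄ = F·P·Fᵀ + Q = [1409/237 -116/79; -116/79 310/79]
step 1: y = z − H·x̄ = [-834/79]
step 1: S = H·P̄·Hᵀ + R = [10778/237]
step 1: K = P̄·Hᵀ·S⁻¹ = [887/5389; 1047/5389]
step 1: x' = x̄ + K·y = [3324/5389, -5937/5389]
step 1: P' = (I − K·H)·P̄ = [25399/5389 -15750/5389; -15750/5389 11896/5389]

step 0: x' = [18/79, 75/79], P' = [1097/237 -210/79; -210/79 152/79]
step 1: x' = [3324/5389, -5937/5389], P' = [25399/5389 -15750/5389; -15750/5389 11896/5389]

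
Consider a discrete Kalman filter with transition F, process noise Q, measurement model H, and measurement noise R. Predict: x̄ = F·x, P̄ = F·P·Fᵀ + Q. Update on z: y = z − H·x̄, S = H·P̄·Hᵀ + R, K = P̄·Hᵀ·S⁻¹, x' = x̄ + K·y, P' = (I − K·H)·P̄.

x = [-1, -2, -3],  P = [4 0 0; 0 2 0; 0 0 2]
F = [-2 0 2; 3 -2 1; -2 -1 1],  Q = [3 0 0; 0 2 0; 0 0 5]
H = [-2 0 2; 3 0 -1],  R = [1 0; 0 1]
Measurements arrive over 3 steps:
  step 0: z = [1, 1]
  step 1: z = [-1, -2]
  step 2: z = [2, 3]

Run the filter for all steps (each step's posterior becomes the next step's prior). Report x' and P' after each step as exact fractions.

step 0: x̄ = F·x = [-4, -2, 1]
step 0: P̄ = F·P·Fᵀ + Q = [27 -20 20; -20 48 -18; 20 -18 25]
step 0: y = z − H·x̄ = [-9, 14]
step 0: S = H·P̄·Hᵀ + R = [49 -52; -52 149]
step 0: K = P̄·Hᵀ·S⁻¹ = [1086/4597 2261/4597; -1588/4597 -1850/4597; 3310/4597 2235/4597]
step 0: x' = x̄ + K·y = [3492/4597, -20802/4597, 6097/4597]
step 0: P' = (I − K·H)·P̄ = [1402/4597 -1322/4597 1945/4597; -1322/4597 149308/4597 -2116/4597; 1945/4597 -2116/4597 3600/4597]
step 1: x̄ = F·x = [5210/4597, 58177/4597, 19915/4597]
step 1: P̄ = F·P·Fᵀ + Q = [18239/4597 9744/4597 2726/4597; 9744/4597 658642/4597 300775/4597; 2726/4597 300775/4597 172665/4597]
step 1: y = z − H·x̄ = [-34007/4597, -4909/4597]
step 1: S = H·P̄·Hᵀ + R = [746405/4597 -432956/4597; -432956/4597 325057/4597]
step 1: K = P̄·Hᵀ·S⁻¹ = [158986/706001 5519567/12002017; 916674/706001 10730081/12002017; 502426/706001 5303089/12002017]
step 1: x' = x̄ + K·y = [-12285811/12002017, 25151342/12002017, -16853320/12002017]
step 1: P' = (I − K·H)·P̄ = [3435474/12002017 9260905/12002017 4786855/12002017; 9260905/12002017 380285433/12002017 17052634/12002017; 4786855/12002017 17052634/12002017 9057476/12002017]
step 2: x̄ = F·x = [-537354/706001, -104013437/12002017, -17433040/12002017]
step 2: P̄ = F·P·Fᵀ + Q = [2804883/706001 -853964/706001 -732220/706001; -853964/706001 1434502242/12002017 711905356/12002017; -732220/706001 711905356/12002017 446885822/12002017]
step 2: y = z − H·x̄ = [40600078/12002017, 45978065/12002017]
step 2: S = H·P̄·Hᵀ + R = [2089859269/12002017 -1279451630/12002017; -1279451630/12002017 962721378/12002017]
step 2: K = P̄·Hᵀ·S⁻¹ = [3464929301/15620529523 14255736981/31241059046; 18001726496/15620529523 11666606840/15620529523; 11034513718/15620529523 6808005583/15620529523]
step 2: x' = x̄ + K·y = [54275574229/31241059046, -29783781839/15620529523, 40718799587/15620529523]
step 2: P' = (I − K·H)·P̄ = [8860333141/31241059046 10333735044/15620529523 6162631221/15620529523; 10333735044/15620529523 422227645254/15620529523 19334598292/15620529523; 6162631221/15620529523 19334598292/15620529523 11679888080/15620529523]

step 0: x' = [3492/4597, -20802/4597, 6097/4597], P' = [1402/4597 -1322/4597 1945/4597; -1322/4597 149308/4597 -2116/4597; 1945/4597 -2116/4597 3600/4597]
step 1: x' = [-12285811/12002017, 25151342/12002017, -16853320/12002017], P' = [3435474/12002017 9260905/12002017 4786855/12002017; 9260905/12002017 380285433/12002017 17052634/12002017; 4786855/12002017 17052634/12002017 9057476/12002017]
step 2: x' = [54275574229/31241059046, -29783781839/15620529523, 40718799587/15620529523], P' = [8860333141/31241059046 10333735044/15620529523 6162631221/15620529523; 10333735044/15620529523 422227645254/15620529523 19334598292/15620529523; 6162631221/15620529523 19334598292/15620529523 11679888080/15620529523]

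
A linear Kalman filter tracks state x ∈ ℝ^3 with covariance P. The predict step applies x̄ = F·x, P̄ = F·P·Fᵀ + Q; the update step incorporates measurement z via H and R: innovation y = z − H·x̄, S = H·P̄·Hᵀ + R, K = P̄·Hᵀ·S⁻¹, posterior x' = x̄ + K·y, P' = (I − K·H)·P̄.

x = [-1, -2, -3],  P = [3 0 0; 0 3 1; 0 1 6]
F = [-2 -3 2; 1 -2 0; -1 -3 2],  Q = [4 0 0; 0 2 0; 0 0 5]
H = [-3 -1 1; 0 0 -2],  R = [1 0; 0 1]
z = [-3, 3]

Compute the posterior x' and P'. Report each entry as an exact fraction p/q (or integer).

x̄ = F·x = [2, 3, 1]
P̄ = F·P·Fᵀ + Q = [55 8 45; 8 17 11; 45 11 47]
y = z − H·x̄ = [5, 5]
S = H·P̄·Hᵀ + R = [316 198; 198 189]
K = P̄·Hᵀ·S⁻¹ = [-59/190 -43/285; -73/1140 -253/5130; -11/2280 -5051/10260]
x' = x̄ + K·y = [-35/114, 4993/2052, -6097/4104]
P' = (I − K·H)·P̄ = [159/95 -1321/285 43/570; -1321/285 71789/5130 253/10260; 43/570 253/10260 5051/20520]

x' = [-35/114, 4993/2052, -6097/4104]
P' = [159/95 -1321/285 43/570; -1321/285 71789/5130 253/10260; 43/570 253/10260 5051/20520]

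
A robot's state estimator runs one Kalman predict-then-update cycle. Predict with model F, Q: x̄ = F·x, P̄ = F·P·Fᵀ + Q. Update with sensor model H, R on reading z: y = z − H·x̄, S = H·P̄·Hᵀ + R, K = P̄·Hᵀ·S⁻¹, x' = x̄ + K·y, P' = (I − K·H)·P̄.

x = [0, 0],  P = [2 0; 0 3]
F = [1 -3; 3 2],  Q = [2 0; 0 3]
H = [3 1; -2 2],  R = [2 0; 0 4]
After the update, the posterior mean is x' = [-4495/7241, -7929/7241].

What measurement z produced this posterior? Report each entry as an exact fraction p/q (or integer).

z = [-3, -1]

x̄ = F·x = [0, 0]
P̄ = F·P·Fᵀ + Q = [31 -12; -12 33]
S = H·P̄·Hᵀ + R = [242 -168; -168 356]
K = P̄·Hᵀ·S⁻¹ = [3597/14482 -1801/14482; 3513/14482 5319/14482]
x' − x̄ = [-4495/7241, -7929/7241] = K·y
y = (KᵀK)⁻¹·Kᵀ·(x' − x̄) = [-3, -1]
z = y + H·x̄ = [-3, -1] + [0, 0] = [-3, -1]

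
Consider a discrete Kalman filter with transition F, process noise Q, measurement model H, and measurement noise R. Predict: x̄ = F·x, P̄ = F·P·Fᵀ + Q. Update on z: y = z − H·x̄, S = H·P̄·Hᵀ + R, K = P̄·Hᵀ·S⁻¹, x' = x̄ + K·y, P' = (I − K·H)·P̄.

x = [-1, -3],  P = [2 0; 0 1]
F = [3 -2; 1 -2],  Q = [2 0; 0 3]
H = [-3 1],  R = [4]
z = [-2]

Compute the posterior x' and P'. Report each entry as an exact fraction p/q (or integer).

x̄ = F·x = [3, 5]
P̄ = F·P·Fᵀ + Q = [24 10; 10 9]
y = z − H·x̄ = [2]
S = H·P̄·Hᵀ + R = [169]
K = P̄·Hᵀ·S⁻¹ = [-62/169; -21/169]
x' = x̄ + K·y = [383/169, 803/169]
P' = (I − K·H)·P̄ = [212/169 388/169; 388/169 1080/169]

x' = [383/169, 803/169]
P' = [212/169 388/169; 388/169 1080/169]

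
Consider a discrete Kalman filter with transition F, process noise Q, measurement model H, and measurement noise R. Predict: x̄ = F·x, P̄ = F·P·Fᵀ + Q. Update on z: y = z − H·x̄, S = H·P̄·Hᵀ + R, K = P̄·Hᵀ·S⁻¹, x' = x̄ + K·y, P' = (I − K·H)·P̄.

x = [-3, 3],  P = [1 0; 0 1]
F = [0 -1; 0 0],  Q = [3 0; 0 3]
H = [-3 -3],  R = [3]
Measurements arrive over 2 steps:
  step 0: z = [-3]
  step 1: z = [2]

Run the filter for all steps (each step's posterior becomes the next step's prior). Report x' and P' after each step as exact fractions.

step 0: x' = [-9/11, 18/11], P' = [20/11 -18/11; -18/11 39/22]
step 1: x' = [-114/107, 192/535], P' = [210/107 -189/107; -189/107 1011/535]

step 0: x̄ = F·x = [-3, 0]
step 0: P̄ = F·P·Fᵀ + Q = [4 0; 0 3]
step 0: y = z − H·x̄ = [-12]
step 0: S = H·P̄·Hᵀ + R = [66]
step 0: K = P̄·Hᵀ·S⁻¹ = [-2/11; -3/22]
step 0: x' = x̄ + K·y = [-9/11, 18/11]
step 0: P' = (I − K·H)·P̄ = [20/11 -18/11; -18/11 39/22]
step 1: x̄ = F·x = [-18/11, 0]
step 1: P̄ = F·P·Fᵀ + Q = [105/22 0; 0 3]
step 1: y = z − H·x̄ = [-32/11]
step 1: S = H·P̄·Hᵀ + R = [1605/22]
step 1: K = P̄·Hᵀ·S⁻¹ = [-21/107; -66/535]
step 1: x' = x̄ + K·y = [-114/107, 192/535]
step 1: P' = (I − K·H)·P̄ = [210/107 -189/107; -189/107 1011/535]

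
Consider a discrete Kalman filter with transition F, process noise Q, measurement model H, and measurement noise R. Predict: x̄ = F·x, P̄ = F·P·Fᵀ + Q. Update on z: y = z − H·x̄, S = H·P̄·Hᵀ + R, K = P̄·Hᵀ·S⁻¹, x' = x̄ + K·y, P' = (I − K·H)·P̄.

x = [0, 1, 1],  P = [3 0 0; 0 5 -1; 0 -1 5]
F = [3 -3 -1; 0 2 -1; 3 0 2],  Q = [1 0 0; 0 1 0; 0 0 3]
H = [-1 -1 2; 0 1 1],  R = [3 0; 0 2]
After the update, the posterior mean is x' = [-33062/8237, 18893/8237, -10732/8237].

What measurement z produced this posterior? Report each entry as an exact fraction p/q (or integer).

x̄ = F·x = [-4, 1, 2]
P̄ = F·P·Fᵀ + Q = [72 -26 23; -26 30 -14; 23 -14 50]
S = H·P̄·Hᵀ + R = [217 59; 59 54]
K = P̄·Hᵀ·S⁻¹ = [177/8237 -651/8237; -2672/8237 5360/8237; 2790/8237 2443/8237]
x' − x̄ = [-114/8237, 10656/8237, -27206/8237] = K·y
y = (KᵀK)⁻¹·Kᵀ·(x' − x̄) = [-8, -2]
z = y + H·x̄ = [-8, -2] + [7, 3] = [-1, 1]

z = [-1, 1]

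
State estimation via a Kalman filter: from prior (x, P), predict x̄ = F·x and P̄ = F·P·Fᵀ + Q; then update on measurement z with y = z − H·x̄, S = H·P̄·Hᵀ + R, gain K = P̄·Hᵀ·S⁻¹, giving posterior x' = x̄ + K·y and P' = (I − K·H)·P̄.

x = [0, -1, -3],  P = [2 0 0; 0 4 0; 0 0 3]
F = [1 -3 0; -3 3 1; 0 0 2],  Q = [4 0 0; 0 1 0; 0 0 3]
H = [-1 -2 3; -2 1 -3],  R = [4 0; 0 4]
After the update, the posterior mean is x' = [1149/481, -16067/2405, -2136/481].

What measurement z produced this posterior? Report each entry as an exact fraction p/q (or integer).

z = [-2, 2]

x̄ = F·x = [3, -6, -6]
P̄ = F·P·Fᵀ + Q = [42 -42 0; -42 58 6; 0 6 15]
S = H·P̄·Hᵀ + R = [173 -239; -239 497]
K = P̄·Hᵀ·S⁻¹ = [-154/481 -196/481; 451/7215 2017/7215; 118/481 19/481]
x' − x̄ = [-294/481, -1637/2405, 750/481] = K·y
y = (KᵀK)⁻¹·Kᵀ·(x' − x̄) = [7, -4]
z = y + H·x̄ = [7, -4] + [-9, 6] = [-2, 2]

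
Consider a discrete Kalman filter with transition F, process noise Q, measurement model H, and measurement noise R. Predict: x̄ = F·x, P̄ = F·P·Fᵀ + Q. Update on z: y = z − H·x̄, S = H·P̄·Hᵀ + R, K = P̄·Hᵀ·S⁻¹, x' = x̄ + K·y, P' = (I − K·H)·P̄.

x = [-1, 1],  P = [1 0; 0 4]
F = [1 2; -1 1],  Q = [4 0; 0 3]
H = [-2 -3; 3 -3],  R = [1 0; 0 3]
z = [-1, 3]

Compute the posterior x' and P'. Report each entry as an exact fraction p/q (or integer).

x̄ = F·x = [1, 2]
P̄ = F·P·Fᵀ + Q = [21 7; 7 8]
y = z − H·x̄ = [7, 6]
S = H·P̄·Hᵀ + R = [241 -75; -75 138]
K = P̄·Hᵀ·S⁻¹ = [-1848/9211 1799/9211; -1823/9211 -1191/9211]
x' = x̄ + K·y = [7069/9211, -1485/9211]
P' = (I − K·H)·P̄ = [1449/9211 -350/9211; -350/9211 841/9211]

x' = [7069/9211, -1485/9211]
P' = [1449/9211 -350/9211; -350/9211 841/9211]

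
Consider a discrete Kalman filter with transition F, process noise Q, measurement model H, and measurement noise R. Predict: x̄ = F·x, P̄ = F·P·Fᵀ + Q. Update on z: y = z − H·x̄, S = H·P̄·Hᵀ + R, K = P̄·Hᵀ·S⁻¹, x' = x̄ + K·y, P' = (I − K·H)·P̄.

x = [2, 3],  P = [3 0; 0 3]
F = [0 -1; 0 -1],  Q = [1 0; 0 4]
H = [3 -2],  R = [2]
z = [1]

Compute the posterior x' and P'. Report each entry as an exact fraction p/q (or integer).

x' = [-11/5, -11/3]
P' = [14/5 4; 4 37/6]

x̄ = F·x = [-3, -3]
P̄ = F·P·Fᵀ + Q = [4 3; 3 7]
y = z − H·x̄ = [4]
S = H·P̄·Hᵀ + R = [30]
K = P̄·Hᵀ·S⁻¹ = [1/5; -1/6]
x' = x̄ + K·y = [-11/5, -11/3]
P' = (I − K·H)·P̄ = [14/5 4; 4 37/6]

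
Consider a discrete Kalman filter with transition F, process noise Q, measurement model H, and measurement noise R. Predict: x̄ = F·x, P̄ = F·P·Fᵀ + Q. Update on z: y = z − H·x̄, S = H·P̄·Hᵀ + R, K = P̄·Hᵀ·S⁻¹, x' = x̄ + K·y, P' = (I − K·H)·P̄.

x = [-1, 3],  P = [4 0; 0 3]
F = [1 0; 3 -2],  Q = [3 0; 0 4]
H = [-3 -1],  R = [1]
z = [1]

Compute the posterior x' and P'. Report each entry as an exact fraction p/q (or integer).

x̄ = F·x = [-1, -9]
P̄ = F·P·Fᵀ + Q = [7 12; 12 52]
y = z − H·x̄ = [-11]
S = H·P̄·Hᵀ + R = [188]
K = P̄·Hᵀ·S⁻¹ = [-33/188; -22/47]
x' = x̄ + K·y = [175/188, -181/47]
P' = (I − K·H)·P̄ = [227/188 -162/47; -162/47 508/47]

x' = [175/188, -181/47]
P' = [227/188 -162/47; -162/47 508/47]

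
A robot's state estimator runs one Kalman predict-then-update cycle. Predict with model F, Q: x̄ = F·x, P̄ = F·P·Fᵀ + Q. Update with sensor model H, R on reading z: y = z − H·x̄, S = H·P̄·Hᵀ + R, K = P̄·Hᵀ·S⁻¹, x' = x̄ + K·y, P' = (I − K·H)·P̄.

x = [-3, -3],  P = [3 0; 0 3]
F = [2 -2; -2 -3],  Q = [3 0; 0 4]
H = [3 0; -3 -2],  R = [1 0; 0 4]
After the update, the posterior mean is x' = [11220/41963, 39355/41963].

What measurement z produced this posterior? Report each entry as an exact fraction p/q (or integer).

z = [1, -2]

x̄ = F·x = [0, 15]
P̄ = F·P·Fᵀ + Q = [27 6; 6 43]
S = H·P̄·Hᵀ + R = [244 -279; -279 491]
K = P̄·Hᵀ·S⁻¹ = [13824/41963 -93/41963; -20178/41963 -20354/41963]
x' − x̄ = [11220/41963, -590090/41963] = K·y
y = (KᵀK)⁻¹·Kᵀ·(x' − x̄) = [1, 28]
z = y + H·x̄ = [1, 28] + [0, -30] = [1, -2]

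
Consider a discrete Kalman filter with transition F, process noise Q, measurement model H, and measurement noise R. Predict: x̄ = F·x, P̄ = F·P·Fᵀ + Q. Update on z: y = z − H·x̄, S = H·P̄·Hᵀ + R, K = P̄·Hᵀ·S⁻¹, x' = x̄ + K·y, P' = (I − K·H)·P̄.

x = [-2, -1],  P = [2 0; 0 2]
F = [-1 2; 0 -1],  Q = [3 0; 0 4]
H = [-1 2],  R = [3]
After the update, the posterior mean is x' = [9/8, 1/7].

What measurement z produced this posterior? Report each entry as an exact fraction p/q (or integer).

x̄ = F·x = [0, 1]
P̄ = F·P·Fᵀ + Q = [13 -4; -4 6]
S = H·P̄·Hᵀ + R = [56]
K = P̄·Hᵀ·S⁻¹ = [-3/8; 2/7]
x' − x̄ = [9/8, -6/7] = K·y
y = (KᵀK)⁻¹·Kᵀ·(x' − x̄) = [-3]
z = y + H·x̄ = [-3] + [2] = [-1]

z = [-1]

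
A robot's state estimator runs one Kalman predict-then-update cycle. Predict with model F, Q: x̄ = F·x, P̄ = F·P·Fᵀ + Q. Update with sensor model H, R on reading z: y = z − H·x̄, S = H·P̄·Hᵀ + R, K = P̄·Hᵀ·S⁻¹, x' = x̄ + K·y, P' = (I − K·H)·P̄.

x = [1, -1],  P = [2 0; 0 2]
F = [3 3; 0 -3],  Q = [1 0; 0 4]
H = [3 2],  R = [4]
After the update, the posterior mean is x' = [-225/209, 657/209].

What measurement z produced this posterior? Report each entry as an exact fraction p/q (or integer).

z = [3]

x̄ = F·x = [0, 3]
P̄ = F·P·Fᵀ + Q = [37 -18; -18 22]
S = H·P̄·Hᵀ + R = [209]
K = P̄·Hᵀ·S⁻¹ = [75/209; -10/209]
x' − x̄ = [-225/209, 30/209] = K·y
y = (KᵀK)⁻¹·Kᵀ·(x' − x̄) = [-3]
z = y + H·x̄ = [-3] + [6] = [3]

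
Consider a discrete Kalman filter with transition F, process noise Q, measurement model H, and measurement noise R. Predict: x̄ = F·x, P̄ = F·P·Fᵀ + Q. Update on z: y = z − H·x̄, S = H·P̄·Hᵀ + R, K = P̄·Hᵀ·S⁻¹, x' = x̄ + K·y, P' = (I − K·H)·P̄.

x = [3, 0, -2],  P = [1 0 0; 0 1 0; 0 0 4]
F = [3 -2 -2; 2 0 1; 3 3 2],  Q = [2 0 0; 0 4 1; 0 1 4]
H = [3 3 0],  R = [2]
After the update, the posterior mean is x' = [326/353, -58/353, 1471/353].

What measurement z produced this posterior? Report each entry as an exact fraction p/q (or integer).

x̄ = F·x = [13, 4, 5]
P̄ = F·P·Fᵀ + Q = [31 -2 -13; -2 12 15; -13 15 38]
S = H·P̄·Hᵀ + R = [353]
K = P̄·Hᵀ·S⁻¹ = [87/353; 30/353; 6/353]
x' − x̄ = [-4263/353, -1470/353, -294/353] = K·y
y = (KᵀK)⁻¹·Kᵀ·(x' − x̄) = [-49]
z = y + H·x̄ = [-49] + [51] = [2]

z = [2]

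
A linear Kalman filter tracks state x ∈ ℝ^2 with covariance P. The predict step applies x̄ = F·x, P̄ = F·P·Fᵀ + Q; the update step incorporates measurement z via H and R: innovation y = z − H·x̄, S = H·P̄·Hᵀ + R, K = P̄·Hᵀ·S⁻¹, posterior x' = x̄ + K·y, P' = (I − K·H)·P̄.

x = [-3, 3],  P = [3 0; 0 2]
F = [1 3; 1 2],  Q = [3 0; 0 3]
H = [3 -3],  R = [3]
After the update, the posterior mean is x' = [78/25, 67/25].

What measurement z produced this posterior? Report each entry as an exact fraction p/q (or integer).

x̄ = F·x = [6, 3]
P̄ = F·P·Fᵀ + Q = [24 15; 15 14]
S = H·P̄·Hᵀ + R = [75]
K = P̄·Hᵀ·S⁻¹ = [9/25; 1/25]
x' − x̄ = [-72/25, -8/25] = K·y
y = (KᵀK)⁻¹·Kᵀ·(x' − x̄) = [-8]
z = y + H·x̄ = [-8] + [9] = [1]

z = [1]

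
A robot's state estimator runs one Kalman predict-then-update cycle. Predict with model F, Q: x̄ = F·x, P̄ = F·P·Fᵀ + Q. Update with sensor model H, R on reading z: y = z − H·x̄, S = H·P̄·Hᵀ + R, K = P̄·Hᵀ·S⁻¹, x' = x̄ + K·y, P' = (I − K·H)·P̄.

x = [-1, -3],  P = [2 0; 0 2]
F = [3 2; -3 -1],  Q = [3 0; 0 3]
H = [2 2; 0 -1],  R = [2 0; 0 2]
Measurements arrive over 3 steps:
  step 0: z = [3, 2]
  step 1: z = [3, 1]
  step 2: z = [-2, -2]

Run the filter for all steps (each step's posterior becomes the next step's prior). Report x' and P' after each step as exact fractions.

step 0: x̄ = F·x = [-9, 6]
step 0: P̄ = F·P·Fᵀ + Q = [29 -22; -22 23]
step 0: y = z − H·x̄ = [9, 8]
step 0: S = H·P̄·Hᵀ + R = [34 -2; -2 25]
step 0: K = P̄·Hᵀ·S⁻¹ = [197/423 388/423; 2/423 -389/423]
step 0: x' = x̄ + K·y = [1070/423, -556/423]
step 0: P' = (I − K·H)·P̄ = [973/423 -776/423; -776/423 778/423]
step 1: x̄ = F·x = [2098/423, -2654/423]
step 1: P̄ = F·P·Fᵀ + Q = [3826/423 -3329/423; -3329/423 6148/423]
step 1: y = z − H·x̄ = [2381/423, -2231/423]
step 1: S = H·P̄·Hᵀ + R = [14110/423 -5638/423; -5638/423 6994/423]
step 1: K = P̄·Hᵀ·S⁻¹ = [30403/79076 62147/79076; 2819/39538 -32483/39538]
step 1: x' = x̄ + K·y = [117779/39538, -30440/19769]
step 1: P' = (I − K·H)·P̄ = [154697/79076 -62147/39538; -62147/39538 32483/19769]
step 2: x̄ = F·x = [231577/39538, -292457/39538]
step 2: P̄ = F·P·Fᵀ + Q = [657701/79076 -533491/79076; -533491/79076 1013669/79076]
step 2: y = z − H·x̄ = [21342/19769, -371533/39538]
step 2: S = H·P̄·Hᵀ + R = [643926/19769 -240089/19769; -240089/19769 1171821/79076]
step 2: K = P̄·Hᵀ·S⁻¹ = [5080208/13252949 10197067/13252949; 960356/13252949 -10677245/13252949]
step 2: x' = x̄ + K·y = [-12712457/13252949, 3339142/13252949]
step 2: P' = (I − K·H)·P̄ = [25474342/13252949 -20394134/13252949; -20394134/13252949 21354490/13252949]

step 0: x' = [1070/423, -556/423], P' = [973/423 -776/423; -776/423 778/423]
step 1: x' = [117779/39538, -30440/19769], P' = [154697/79076 -62147/39538; -62147/39538 32483/19769]
step 2: x' = [-12712457/13252949, 3339142/13252949], P' = [25474342/13252949 -20394134/13252949; -20394134/13252949 21354490/13252949]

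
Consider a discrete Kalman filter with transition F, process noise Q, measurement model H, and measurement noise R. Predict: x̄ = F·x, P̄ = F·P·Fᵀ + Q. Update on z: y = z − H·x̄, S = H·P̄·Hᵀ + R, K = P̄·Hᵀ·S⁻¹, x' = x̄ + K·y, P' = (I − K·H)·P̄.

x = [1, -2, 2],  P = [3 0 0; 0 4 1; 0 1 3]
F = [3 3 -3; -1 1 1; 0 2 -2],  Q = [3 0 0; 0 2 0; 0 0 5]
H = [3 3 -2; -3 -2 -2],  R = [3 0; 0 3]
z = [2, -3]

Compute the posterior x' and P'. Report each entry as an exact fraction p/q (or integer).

x' = [264729/140527, -177935/140527, -24280/140527]
P' = [1232661/140527 -1455732/140527 -350892/140527; -1455732/140527 1752306/140527 422754/140527; -350892/140527 422754/140527 153039/140527]

x̄ = F·x = [-9, -1, -8]
P̄ = F·P·Fᵀ + Q = [75 -6 30; -6 14 2; 30 2 25]
y = z − H·x̄ = [16, -48]
S = H·P̄·Hᵀ + R = [412 -573; -573 1138]
K = P̄·Hᵀ·S⁻¹ = [10857/140527 -28245/140527; 14738/140527 5692/140527; -30164/140527 -32970/140527]
x' = x̄ + K·y = [264729/140527, -177935/140527, -24280/140527]
P' = (I − K·H)·P̄ = [1232661/140527 -1455732/140527 -350892/140527; -1455732/140527 1752306/140527 422754/140527; -350892/140527 422754/140527 153039/140527]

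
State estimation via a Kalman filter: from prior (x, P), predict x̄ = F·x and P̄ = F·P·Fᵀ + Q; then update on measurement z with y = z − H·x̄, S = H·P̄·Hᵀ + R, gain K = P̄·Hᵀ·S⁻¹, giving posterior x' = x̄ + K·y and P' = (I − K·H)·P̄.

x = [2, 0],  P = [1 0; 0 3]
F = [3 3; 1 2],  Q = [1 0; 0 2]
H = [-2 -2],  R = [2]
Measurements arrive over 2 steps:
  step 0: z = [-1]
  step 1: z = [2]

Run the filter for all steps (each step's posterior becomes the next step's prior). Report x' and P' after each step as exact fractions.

step 0: x' = [88/63, -6/7], P' = [265/189 -23/21; -23/21 9/7]
step 1: x' = [2172/5393, -7130/5393], P' = [8045/5393 -6620/5393; -6620/5393 7797/5393]

step 0: x̄ = F·x = [6, 2]
step 0: P̄ = F·P·Fᵀ + Q = [37 21; 21 15]
step 0: y = z − H·x̄ = [15]
step 0: S = H·P̄·Hᵀ + R = [378]
step 0: K = P̄·Hᵀ·S⁻¹ = [-58/189; -4/21]
step 0: x' = x̄ + K·y = [88/63, -6/7]
step 0: P' = (I − K·H)·P̄ = [265/189 -23/21; -23/21 9/7]
step 1: x̄ = F·x = [34/21, -20/63]
step 1: P̄ = F·P·Fᵀ + Q = [115/21 130/63; 130/63 787/189]
step 1: y = z − H·x̄ = [290/63]
step 1: S = H·P̄·Hᵀ + R = [10786/189]
step 1: K = P̄·Hᵀ·S⁻¹ = [-1425/5393; -1177/5393]
step 1: x' = x̄ + K·y = [2172/5393, -7130/5393]
step 1: P' = (I − K·H)·P̄ = [8045/5393 -6620/5393; -6620/5393 7797/5393]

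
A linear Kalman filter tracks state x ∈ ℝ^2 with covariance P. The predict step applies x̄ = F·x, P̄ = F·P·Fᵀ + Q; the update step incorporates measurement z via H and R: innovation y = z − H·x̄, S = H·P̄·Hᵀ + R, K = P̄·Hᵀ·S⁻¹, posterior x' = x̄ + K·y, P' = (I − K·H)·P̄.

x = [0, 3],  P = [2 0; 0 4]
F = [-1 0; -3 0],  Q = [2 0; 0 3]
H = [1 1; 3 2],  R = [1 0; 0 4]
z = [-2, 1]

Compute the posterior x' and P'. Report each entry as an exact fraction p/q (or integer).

x̄ = F·x = [0, 0]
P̄ = F·P·Fᵀ + Q = [4 6; 6 21]
y = z − H·x̄ = [-2, 1]
S = H·P̄·Hᵀ + R = [38 84; 84 196]
K = P̄·Hᵀ·S⁻¹ = [-1/7 9/49; 9/14 3/98]
x' = x̄ + K·y = [23/49, -123/98]
P' = (I − K·H)·P̄ = [50/49 -57/49; -57/49 177/98]

x' = [23/49, -123/98]
P' = [50/49 -57/49; -57/49 177/98]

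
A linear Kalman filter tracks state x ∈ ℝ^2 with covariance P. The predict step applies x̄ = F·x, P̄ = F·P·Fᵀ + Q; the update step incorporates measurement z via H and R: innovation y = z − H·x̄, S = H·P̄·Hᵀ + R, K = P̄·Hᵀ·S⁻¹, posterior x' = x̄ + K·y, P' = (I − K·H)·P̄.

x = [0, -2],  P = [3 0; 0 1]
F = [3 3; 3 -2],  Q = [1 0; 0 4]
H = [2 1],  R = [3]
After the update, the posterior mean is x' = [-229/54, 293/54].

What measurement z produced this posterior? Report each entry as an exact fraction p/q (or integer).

x̄ = F·x = [-6, 4]
P̄ = F·P·Fᵀ + Q = [37 21; 21 35]
S = H·P̄·Hᵀ + R = [270]
K = P̄·Hᵀ·S⁻¹ = [19/54; 77/270]
x' − x̄ = [95/54, 77/54] = K·y
y = (KᵀK)⁻¹·Kᵀ·(x' − x̄) = [5]
z = y + H·x̄ = [5] + [-8] = [-3]

z = [-3]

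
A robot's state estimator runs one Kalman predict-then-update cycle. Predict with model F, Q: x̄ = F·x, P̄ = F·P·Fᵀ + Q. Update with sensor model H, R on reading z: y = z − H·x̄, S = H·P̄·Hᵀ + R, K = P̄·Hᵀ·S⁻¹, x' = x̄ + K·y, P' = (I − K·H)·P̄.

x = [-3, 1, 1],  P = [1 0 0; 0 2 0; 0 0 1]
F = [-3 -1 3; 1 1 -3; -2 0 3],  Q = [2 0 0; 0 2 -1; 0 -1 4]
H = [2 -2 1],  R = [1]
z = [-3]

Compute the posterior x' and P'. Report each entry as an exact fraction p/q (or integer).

x' = [187/191, 541/191, 157/191]
P' = [835/382 284/191 -447/382; 284/191 362/191 122/191; -447/382 122/191 1453/382]

x̄ = F·x = [11, -5, 9]
P̄ = F·P·Fᵀ + Q = [22 -14 15; -14 14 -12; 15 -12 17]
y = z − H·x̄ = [-44]
S = H·P̄·Hᵀ + R = [382]
K = P̄·Hᵀ·S⁻¹ = [87/382; -34/191; 71/382]
x' = x̄ + K·y = [187/191, 541/191, 157/191]
P' = (I − K·H)·P̄ = [835/382 284/191 -447/382; 284/191 362/191 122/191; -447/382 122/191 1453/382]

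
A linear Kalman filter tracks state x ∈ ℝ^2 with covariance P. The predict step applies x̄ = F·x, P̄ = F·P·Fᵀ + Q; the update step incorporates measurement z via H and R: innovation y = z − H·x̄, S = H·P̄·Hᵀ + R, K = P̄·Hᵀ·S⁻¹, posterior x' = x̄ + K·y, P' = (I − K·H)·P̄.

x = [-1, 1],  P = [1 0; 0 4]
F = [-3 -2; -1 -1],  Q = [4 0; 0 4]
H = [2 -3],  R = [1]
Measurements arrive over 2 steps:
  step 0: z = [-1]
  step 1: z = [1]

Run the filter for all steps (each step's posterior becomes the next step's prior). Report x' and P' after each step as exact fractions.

step 0: x̄ = F·x = [1, 0]
step 0: P̄ = F·P·Fᵀ + Q = [29 11; 11 9]
step 0: y = z − H·x̄ = [-3]
step 0: S = H·P̄·Hᵀ + R = [66]
step 0: K = P̄·Hᵀ·S⁻¹ = [25/66; -5/66]
step 0: x' = x̄ + K·y = [-3/22, 5/22]
step 0: P' = (I − K·H)·P̄ = [1289/66 851/66; 851/66 569/66]
step 1: x̄ = F·x = [-1/22, -1/11]
step 1: P̄ = F·P·Fᵀ + Q = [24353/66 4630/33; 4630/33 1912/33]
step 1: y = z − H·x̄ = [9/11]
step 1: S = H·P̄·Hᵀ + R = [10387/33]
step 1: K = P̄·Hᵀ·S⁻¹ = [10463/10387; 3524/10387]
step 1: x' = x̄ + K·y = [16177/20774, 1939/10387]
step 1: P' = (I − K·H)·P̄ = [1030481/20774 340006/10387; 340006/10387 225496/10387]

step 0: x' = [-3/22, 5/22], P' = [1289/66 851/66; 851/66 569/66]
step 1: x' = [16177/20774, 1939/10387], P' = [1030481/20774 340006/10387; 340006/10387 225496/10387]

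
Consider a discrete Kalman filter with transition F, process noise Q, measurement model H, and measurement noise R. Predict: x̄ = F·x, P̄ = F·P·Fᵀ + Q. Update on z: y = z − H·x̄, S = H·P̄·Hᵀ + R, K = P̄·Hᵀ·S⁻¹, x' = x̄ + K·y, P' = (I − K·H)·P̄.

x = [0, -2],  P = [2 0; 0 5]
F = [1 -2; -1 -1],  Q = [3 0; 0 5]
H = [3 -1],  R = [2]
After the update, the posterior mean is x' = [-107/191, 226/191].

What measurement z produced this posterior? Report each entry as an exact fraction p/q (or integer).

z = [-3]

x̄ = F·x = [4, 2]
P̄ = F·P·Fᵀ + Q = [25 8; 8 12]
S = H·P̄·Hᵀ + R = [191]
K = P̄·Hᵀ·S⁻¹ = [67/191; 12/191]
x' − x̄ = [-871/191, -156/191] = K·y
y = (KᵀK)⁻¹·Kᵀ·(x' − x̄) = [-13]
z = y + H·x̄ = [-13] + [10] = [-3]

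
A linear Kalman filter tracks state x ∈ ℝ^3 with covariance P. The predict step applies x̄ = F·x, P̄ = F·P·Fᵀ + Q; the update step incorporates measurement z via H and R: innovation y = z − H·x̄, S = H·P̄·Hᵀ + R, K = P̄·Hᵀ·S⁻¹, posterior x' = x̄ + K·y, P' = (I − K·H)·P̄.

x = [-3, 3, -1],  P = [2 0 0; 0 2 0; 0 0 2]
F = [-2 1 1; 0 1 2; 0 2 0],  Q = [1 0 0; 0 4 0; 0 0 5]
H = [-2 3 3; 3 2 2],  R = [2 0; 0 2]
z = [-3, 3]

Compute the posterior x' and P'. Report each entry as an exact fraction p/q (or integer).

x' = [75047/61247, -190543/61247, 177102/61247]
P' = [9282/61247 804/61247 -764/61247; 804/61247 288370/61247 -283774/61247; -764/61247 -283774/61247 288548/61247]

x̄ = F·x = [8, 1, 6]
P̄ = F·P·Fᵀ + Q = [13 6 4; 6 14 4; 4 4 13]
y = z − H·x̄ = [-8, -35]
S = H·P̄·Hᵀ + R = [249 182; 182 379]
K = P̄·Hᵀ·S⁻¹ = [-9222/61247 13963/61247; 6090/61247 5802/61247; 7925/61247 3628/61247]
x' = x̄ + K·y = [75047/61247, -190543/61247, 177102/61247]
P' = (I − K·H)·P̄ = [9282/61247 804/61247 -764/61247; 804/61247 288370/61247 -283774/61247; -764/61247 -283774/61247 288548/61247]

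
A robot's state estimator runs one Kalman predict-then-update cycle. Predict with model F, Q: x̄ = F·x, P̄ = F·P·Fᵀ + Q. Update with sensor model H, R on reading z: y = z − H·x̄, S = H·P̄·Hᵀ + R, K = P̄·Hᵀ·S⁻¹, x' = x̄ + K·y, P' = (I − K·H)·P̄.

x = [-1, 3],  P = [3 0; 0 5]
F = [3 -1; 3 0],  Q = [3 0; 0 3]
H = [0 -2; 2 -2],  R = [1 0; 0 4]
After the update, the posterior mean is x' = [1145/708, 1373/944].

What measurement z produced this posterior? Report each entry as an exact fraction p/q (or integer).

z = [-3, 1]

x̄ = F·x = [-6, -3]
P̄ = F·P·Fᵀ + Q = [35 27; 27 30]
S = H·P̄·Hᵀ + R = [121 12; 12 48]
K = P̄·Hᵀ·S⁻¹ = [-29/59 323/708; -117/236 -1/944]
x' − x̄ = [5393/708, 4205/944] = K·y
y = (KᵀK)⁻¹·Kᵀ·(x' − x̄) = [-9, 7]
z = y + H·x̄ = [-9, 7] + [6, -6] = [-3, 1]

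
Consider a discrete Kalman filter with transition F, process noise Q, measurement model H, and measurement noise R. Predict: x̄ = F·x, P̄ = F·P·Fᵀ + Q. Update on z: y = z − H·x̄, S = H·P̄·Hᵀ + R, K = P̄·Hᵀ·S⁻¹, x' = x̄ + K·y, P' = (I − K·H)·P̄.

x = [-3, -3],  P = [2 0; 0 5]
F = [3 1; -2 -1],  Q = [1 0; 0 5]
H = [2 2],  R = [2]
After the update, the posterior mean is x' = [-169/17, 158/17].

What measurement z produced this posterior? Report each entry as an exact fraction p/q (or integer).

x̄ = F·x = [-12, 9]
P̄ = F·P·Fᵀ + Q = [24 -17; -17 18]
S = H·P̄·Hᵀ + R = [34]
K = P̄·Hᵀ·S⁻¹ = [7/17; 1/17]
x' − x̄ = [35/17, 5/17] = K·y
y = (KᵀK)⁻¹·Kᵀ·(x' − x̄) = [5]
z = y + H·x̄ = [5] + [-6] = [-1]

z = [-1]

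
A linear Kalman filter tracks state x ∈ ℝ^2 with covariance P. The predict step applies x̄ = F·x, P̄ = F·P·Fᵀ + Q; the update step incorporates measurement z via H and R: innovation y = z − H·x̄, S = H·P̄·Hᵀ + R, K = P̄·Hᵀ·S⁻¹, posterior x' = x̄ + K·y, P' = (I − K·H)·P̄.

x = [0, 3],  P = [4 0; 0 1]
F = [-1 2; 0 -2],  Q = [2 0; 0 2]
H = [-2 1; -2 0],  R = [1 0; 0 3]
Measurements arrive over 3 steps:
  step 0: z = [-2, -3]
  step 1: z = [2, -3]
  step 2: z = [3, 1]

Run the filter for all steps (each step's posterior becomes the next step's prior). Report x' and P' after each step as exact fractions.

step 0: x' = [34/45, -454/405], P' = [2/5 28/45; 28/45 722/405]
step 1: x' = [15258/134581, 232904/134581], P' = [44580/134581 64896/134581; 64896/134581 203222/134581]
step 2: x' = [-29655314/39735637, 46157642/39735637], P' = [13113030/39735637 18974496/39735637; 18974496/39735637 59309574/39735637]

step 0: x̄ = F·x = [6, -6]
step 0: P̄ = F·P·Fᵀ + Q = [10 -4; -4 6]
step 0: y = z − H·x̄ = [16, 9]
step 0: S = H·P̄·Hᵀ + R = [63 48; 48 43]
step 0: K = P̄·Hᵀ·S⁻¹ = [-8/45 -4/15; 218/405 -56/135]
step 0: x' = x̄ + K·y = [34/45, -454/405]
step 0: P' = (I − K·H)·P̄ = [2/5 28/45; 28/45 722/405]
step 1: x̄ = F·x = [-1214/405, 908/405]
step 1: P̄ = F·P·Fᵀ + Q = [2852/405 -2384/405; -2384/405 3698/405]
step 1: y = z − H·x̄ = [-842/135, -3643/405]
step 1: S = H·P̄·Hᵀ + R = [2783/45 5392/135; 5392/135 12623/405]
step 1: K = P̄·Hᵀ·S⁻¹ = [-24264/134581 -29720/134581; 73430/134581 -43264/134581]
step 1: x' = x̄ + K·y = [15258/134581, 232904/134581]
step 1: P' = (I − K·H)·P̄ = [44580/134581 64896/134581; 64896/134581 203222/134581]
step 2: x̄ = F·x = [450550/134581, -465808/134581]
step 2: P̄ = F·P·Fᵀ + Q = [867046/134581 -683096/134581; -683096/134581 1082050/134581]
step 2: y = z − H·x̄ = [1770651/134581, 1035681/134581]
step 2: S = H·P̄·Hᵀ + R = [7417199/134581 4834376/134581; 4834376/134581 3871927/134581]
step 2: K = P̄·Hᵀ·S⁻¹ = [-7251564/39735637 -8742020/39735637; 21360582/39735637 -12649664/39735637]
step 2: x' = x̄ + K·y = [-29655314/39735637, 46157642/39735637]
step 2: P' = (I − K·H)·P̄ = [13113030/39735637 18974496/39735637; 18974496/39735637 59309574/39735637]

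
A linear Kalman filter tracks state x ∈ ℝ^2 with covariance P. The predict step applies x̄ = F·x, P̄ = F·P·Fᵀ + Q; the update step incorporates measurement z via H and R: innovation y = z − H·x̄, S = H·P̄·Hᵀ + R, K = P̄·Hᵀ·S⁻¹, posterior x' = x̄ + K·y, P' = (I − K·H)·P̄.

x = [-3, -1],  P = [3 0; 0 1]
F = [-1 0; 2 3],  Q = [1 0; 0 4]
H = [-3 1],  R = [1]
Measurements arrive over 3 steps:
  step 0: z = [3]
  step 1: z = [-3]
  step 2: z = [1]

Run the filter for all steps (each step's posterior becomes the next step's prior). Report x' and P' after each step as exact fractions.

step 0: x̄ = F·x = [3, -9]
step 0: P̄ = F·P·Fᵀ + Q = [4 -6; -6 25]
step 0: y = z − H·x̄ = [21]
step 0: S = H·P̄·Hᵀ + R = [98]
step 0: K = P̄·Hᵀ·S⁻¹ = [-9/49; 43/98]
step 0: x' = x̄ + K·y = [-6/7, 3/14]
step 0: P' = (I − K·H)·P̄ = [34/49 93/49; 93/49 601/98]
step 1: x̄ = F·x = [6/7, -15/14]
step 1: P̄ = F·P·Fᵀ + Q = [83/49 -347/49; -347/49 8305/98]
step 1: y = z − H·x̄ = [9/14]
step 1: S = H·P̄·Hᵀ + R = [14061/98]
step 1: K = P̄·Hᵀ·S⁻¹ = [-1192/14061; 10387/14061]
step 1: x' = x̄ + K·y = [3762/4687, -2796/4687]
step 1: P' = (I − K·H)·P̄ = [9319/14061 26765/14061; 26765/14061 90682/14061]
step 2: x̄ = F·x = [-3762/4687, -864/4687]
step 2: P̄ = F·P·Fᵀ + Q = [23380/14061 -98933/14061; -98933/14061 1230838/14061]
step 2: y = z − H·x̄ = [-5735/4687]
step 2: S = H·P̄·Hᵀ + R = [2048917/14061]
step 2: K = P̄·Hᵀ·S⁻¹ = [-169073/2048917; 1527637/2048917]
step 2: x' = x̄ + K·y = [-1437677/2048917, -2246909/2048917]
step 2: P' = (I − K·H)·P̄ = [1373871/2048917 3952540/2048917; 3952540/2048917 13385257/2048917]

step 0: x' = [-6/7, 3/14], P' = [34/49 93/49; 93/49 601/98]
step 1: x' = [3762/4687, -2796/4687], P' = [9319/14061 26765/14061; 26765/14061 90682/14061]
step 2: x' = [-1437677/2048917, -2246909/2048917], P' = [1373871/2048917 3952540/2048917; 3952540/2048917 13385257/2048917]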